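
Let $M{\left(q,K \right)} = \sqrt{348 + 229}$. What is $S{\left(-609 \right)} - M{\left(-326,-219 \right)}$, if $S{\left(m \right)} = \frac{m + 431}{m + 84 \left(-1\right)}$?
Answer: $\frac{178}{693} - \sqrt{577} \approx -23.764$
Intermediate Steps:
$M{\left(q,K \right)} = \sqrt{577}$
$S{\left(m \right)} = \frac{431 + m}{-84 + m}$ ($S{\left(m \right)} = \frac{431 + m}{m - 84} = \frac{431 + m}{-84 + m}$)
$S{\left(-609 \right)} - M{\left(-326,-219 \right)} = \frac{431 - 609}{-84 - 609} - \sqrt{577} = \frac{1}{-693} \left(-178\right) - \sqrt{577} = \left(- \frac{1}{693}\right) \left(-178\right) - \sqrt{577} = \frac{178}{693} - \sqrt{577}$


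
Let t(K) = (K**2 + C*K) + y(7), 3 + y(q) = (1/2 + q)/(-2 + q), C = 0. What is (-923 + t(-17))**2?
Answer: 1615441/4 ≈ 4.0386e+5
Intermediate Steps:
y(q) = -3 + (1/2 + q)/(-2 + q)
t(K) = -3/2 + K**2 (t(K) = (K**2 + 0*K) + (13 - 4*7)/(2*(-2 + 7)) = (K**2 + 0) + (1/2)*(13 - 28)/5 = K**2 + (1/2)*(1/5)*(-15) = K**2 - 3/2 = -3/2 + K**2)
(-923 + t(-17))**2 = (-923 + (-3/2 + (-17)**2))**2 = (-923 + (-3/2 + 289))**2 = (-923 + 575/2)**2 = (-1271/2)**2 = 1615441/4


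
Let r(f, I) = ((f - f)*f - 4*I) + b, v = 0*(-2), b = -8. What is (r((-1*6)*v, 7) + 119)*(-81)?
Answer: -6723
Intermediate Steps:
v = 0
r(f, I) = -8 - 4*I (r(f, I) = ((f - f)*f - 4*I) - 8 = (0*f - 4*I) - 8 = (0 - 4*I) - 8 = -4*I - 8 = -8 - 4*I)
(r((-1*6)*v, 7) + 119)*(-81) = ((-8 - 4*7) + 119)*(-81) = ((-8 - 28) + 119)*(-81) = (-36 + 119)*(-81) = 83*(-81) = -6723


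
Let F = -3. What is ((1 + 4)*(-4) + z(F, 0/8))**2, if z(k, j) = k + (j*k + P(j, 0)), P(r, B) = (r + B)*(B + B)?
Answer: 529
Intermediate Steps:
P(r, B) = 2*B*(B + r) (P(r, B) = (B + r)*(2*B) = 2*B*(B + r))
z(k, j) = k + j*k (z(k, j) = k + (j*k + 2*0*(0 + j)) = k + (j*k + 2*0*j) = k + (j*k + 0) = k + j*k)
((1 + 4)*(-4) + z(F, 0/8))**2 = ((1 + 4)*(-4) - 3*(1 + 0/8))**2 = (5*(-4) - 3*(1 + 0*(1/8)))**2 = (-20 - 3*(1 + 0))**2 = (-20 - 3*1)**2 = (-20 - 3)**2 = (-23)**2 = 529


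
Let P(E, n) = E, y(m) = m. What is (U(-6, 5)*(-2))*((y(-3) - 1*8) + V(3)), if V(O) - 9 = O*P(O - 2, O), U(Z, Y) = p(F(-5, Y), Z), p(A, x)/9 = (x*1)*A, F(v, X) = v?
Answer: -540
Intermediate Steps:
p(A, x) = 9*A*x (p(A, x) = 9*((x*1)*A) = 9*(x*A) = 9*(A*x) = 9*A*x)
U(Z, Y) = -45*Z (U(Z, Y) = 9*(-5)*Z = -45*Z)
V(O) = 9 + O*(-2 + O) (V(O) = 9 + O*(O - 2) = 9 + O*(-2 + O))
(U(-6, 5)*(-2))*((y(-3) - 1*8) + V(3)) = (-45*(-6)*(-2))*((-3 - 1*8) + (9 + 3*(-2 + 3))) = (270*(-2))*((-3 - 8) + (9 + 3*1)) = -540*(-11 + (9 + 3)) = -540*(-11 + 12) = -540*1 = -540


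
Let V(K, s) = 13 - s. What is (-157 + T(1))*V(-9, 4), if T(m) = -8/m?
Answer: -1485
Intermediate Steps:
(-157 + T(1))*V(-9, 4) = (-157 - 8/1)*(13 - 1*4) = (-157 - 8*1)*(13 - 4) = (-157 - 8)*9 = -165*9 = -1485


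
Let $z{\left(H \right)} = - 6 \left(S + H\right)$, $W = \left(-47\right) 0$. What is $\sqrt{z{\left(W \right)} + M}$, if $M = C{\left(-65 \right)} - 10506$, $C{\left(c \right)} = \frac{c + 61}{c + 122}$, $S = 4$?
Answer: $\frac{i \sqrt{34212198}}{57} \approx 102.62 i$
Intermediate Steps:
$C{\left(c \right)} = \frac{61 + c}{122 + c}$
$W = 0$
$z{\left(H \right)} = -24 - 6 H$ ($z{\left(H \right)} = - 6 \left(4 + H\right) = -24 - 6 H$)
$M = - \frac{598846}{57}$ ($M = \frac{61 - 65}{122 - 65} - 10506 = \frac{1}{57} \left(-4\right) - 10506 = - \frac{4}{57} - 10506 = - \frac{598846}{57} \approx -10506.0$)
$\sqrt{z{\left(W \right)} + M} = \sqrt{\left(-24 - 0\right) - \frac{598846}{57}} = \sqrt{\left(-24 + 0\right) - \frac{598846}{57}} = \sqrt{-24 - \frac{598846}{57}} = \sqrt{- \frac{600214}{57}} = \frac{i \sqrt{34212198}}{57}$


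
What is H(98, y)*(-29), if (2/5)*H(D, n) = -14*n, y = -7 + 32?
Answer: 25375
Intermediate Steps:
y = 25
H(D, n) = -35*n (H(D, n) = 5*(-14*n)/2 = -35*n)
H(98, y)*(-29) = -35*25*(-29) = -875*(-29) = 25375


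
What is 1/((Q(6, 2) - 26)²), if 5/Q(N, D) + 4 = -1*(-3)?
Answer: 1/961 ≈ 0.0010406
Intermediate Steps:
Q(N, D) = -5 (Q(N, D) = 5/(-4 - 1*(-3)) = 5/(-4 + 3) = 5/(-1) = 5*(-1) = -5)
1/((Q(6, 2) - 26)²) = 1/((-5 - 26)²) = 1/((-31)²) = 1/961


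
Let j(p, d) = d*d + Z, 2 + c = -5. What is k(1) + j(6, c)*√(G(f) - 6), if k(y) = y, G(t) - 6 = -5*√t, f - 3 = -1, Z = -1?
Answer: 1 + 48*I*2^(¼)*√5 ≈ 1.0 + 127.64*I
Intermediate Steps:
c = -7 (c = -2 - 5 = -7)
f = 2 (f = 3 - 1 = 2)
j(p, d) = -1 + d² (j(p, d) = d*d - 1 = d² - 1 = -1 + d²)
G(t) = 6 - 5*√t
k(1) + j(6, c)*√(G(f) - 6) = 1 + (-1 + (-7)²)*√((6 - 5*√2) - 6) = 1 + (-1 + 49)*√(-5*√2) = 1 + 48*(I*2^(¼)*√5) = 1 + 48*I*2^(¼)*√5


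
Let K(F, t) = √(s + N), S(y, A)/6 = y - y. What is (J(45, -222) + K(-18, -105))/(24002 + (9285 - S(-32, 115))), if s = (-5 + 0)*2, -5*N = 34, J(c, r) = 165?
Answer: 165/33287 + 2*I*√105/166435 ≈ 0.0049569 + 0.00012313*I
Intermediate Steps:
S(y, A) = 0 (S(y, A) = 6*(y - y) = 6*0 = 0)
N = -34/5 (N = -⅕*34 = -34/5 ≈ -6.8000)
s = -10 (s = -5*2 = -10)
K(F, t) = 2*I*√105/5 (K(F, t) = √(-10 - 34/5) = √(-84/5) = 2*I*√105/5)
(J(45, -222) + K(-18, -105))/(24002 + (9285 - S(-32, 115))) = (165 + 2*I*√105/5)/(24002 + (9285 - 1*0)) = (165 + 2*I*√105/5)/(24002 + (9285 + 0)) = (165 + 2*I*√105/5)/(24002 + 9285) = (165 + 2*I*√105/5)/33287 = (165 + 2*I*√105/5)*(1/33287) = 165/33287 + 2*I*√105/166435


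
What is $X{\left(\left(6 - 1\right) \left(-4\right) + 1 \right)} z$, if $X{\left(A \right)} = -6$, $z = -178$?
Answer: $1068$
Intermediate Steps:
$X{\left(\left(6 - 1\right) \left(-4\right) + 1 \right)} z = \left(-6\right) \left(-178\right) = 1068$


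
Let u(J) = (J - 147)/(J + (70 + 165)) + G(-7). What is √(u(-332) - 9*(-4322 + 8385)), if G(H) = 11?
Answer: I*√343908941/97 ≈ 191.18*I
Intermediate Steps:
u(J) = 11 + (-147 + J)/(235 + J) (u(J) = (J - 147)/(J + (70 + 165)) + 11 = (-147 + J)/(J + 235) + 11 = (-147 + J)/(235 + J) + 11 = 11 + (-147 + J)/(235 + J))
√(u(-332) - 9*(-4322 + 8385)) = √(2*(1219 + 6*(-332))/(235 - 332) - 9*(-4322 + 8385)) = √(2*(1219 - 1992)/(-97) - 9*4063) = √(2*(-1/97)*(-773) - 36567) = √(1546/97 - 36567) = √(-3545453/97) = I*√343908941/97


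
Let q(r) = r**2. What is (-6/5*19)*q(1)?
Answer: -114/5 ≈ -22.800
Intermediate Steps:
(-6/5*19)*q(1) = (-6/5*19)*1**2 = (-6*1/5*19)*1 = -6/5*19*1 = -114/5*1 = -114/5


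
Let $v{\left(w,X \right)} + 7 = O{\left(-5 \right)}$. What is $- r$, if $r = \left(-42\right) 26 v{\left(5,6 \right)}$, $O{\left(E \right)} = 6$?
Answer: $-1092$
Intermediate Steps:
$v{\left(w,X \right)} = -1$ ($v{\left(w,X \right)} = -7 + 6 = -1$)
$r = 1092$ ($r = \left(-42\right) 26 \left(-1\right) = \left(-1092\right) \left(-1\right) = 1092$)
$- r = \left(-1\right) 1092 = -1092$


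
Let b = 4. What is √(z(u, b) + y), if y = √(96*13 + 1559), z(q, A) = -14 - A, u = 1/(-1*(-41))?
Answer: √(-18 + √2807) ≈ 5.9145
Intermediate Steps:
u = 1/41 ≈ 0.024390
y = √2807 (y = √(1248 + 1559) = √2807 ≈ 52.981)
√(z(u, b) + y) = √((-14 - 1*4) + √2807) = √((-14 - 4) + √2807) = √(-18 + √2807)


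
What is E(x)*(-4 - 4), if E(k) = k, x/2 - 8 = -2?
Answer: -96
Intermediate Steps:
x = 12 (x = 16 + 2*(-2) = 16 - 4 = 12)
E(x)*(-4 - 4) = 12*(-4 - 4) = 12*(-8) = -96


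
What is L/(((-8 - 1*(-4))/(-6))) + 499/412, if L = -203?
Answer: -124955/412 ≈ -303.29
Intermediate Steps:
L/(((-8 - 1*(-4))/(-6))) + 499/412 = -203*(-6/(-8 - 1*(-4))) + 499/412 = -203*(-6/(-8 + 4)) + 499*(1/412) = -203/((-⅙*(-4))) + 499/412 = -203/⅔ + 499/412 = -203*3/2 + 499/412 = -609/2 + 499/412 = -124955/412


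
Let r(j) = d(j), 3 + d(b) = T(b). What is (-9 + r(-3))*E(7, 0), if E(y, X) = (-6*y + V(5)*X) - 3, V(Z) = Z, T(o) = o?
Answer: 675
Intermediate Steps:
d(b) = -3 + b
E(y, X) = -3 - 6*y + 5*X (E(y, X) = (-6*y + 5*X) - 3 = -3 - 6*y + 5*X)
r(j) = -3 + j
(-9 + r(-3))*E(7, 0) = (-9 + (-3 - 3))*(-3 - 6*7 + 5*0) = (-9 - 6)*(-3 - 42 + 0) = -15*(-45) = 675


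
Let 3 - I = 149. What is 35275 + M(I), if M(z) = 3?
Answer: 35278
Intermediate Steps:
I = -146 (I = 3 - 1*149 = 3 - 149 = -146)
35275 + M(I) = 35275 + 3 = 35278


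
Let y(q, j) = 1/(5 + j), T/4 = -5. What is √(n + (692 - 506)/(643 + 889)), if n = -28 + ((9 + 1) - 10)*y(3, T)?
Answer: I*√16357930/766 ≈ 5.28*I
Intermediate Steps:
T = -20 (T = 4*(-5) = -20)
n = -28 (n = -28 + ((9 + 1) - 10)/(5 - 20) = -28 + (10 - 10)/(-15) = -28 + 0*(-1/15) = -28 + 0 = -28)
√(n + (692 - 506)/(643 + 889)) = √(-28 + (692 - 506)/(643 + 889)) = √(-28 + 186/1532) = √(-28 + 186*(1/1532)) = √(-28 + 93/766) = √(-21355/766) = I*√16357930/766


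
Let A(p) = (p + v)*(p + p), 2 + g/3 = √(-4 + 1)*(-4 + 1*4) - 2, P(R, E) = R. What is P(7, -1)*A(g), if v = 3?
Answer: 1512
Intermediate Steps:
g = -12 (g = -6 + 3*(√(-4 + 1)*(-4 + 1*4) - 2) = -6 + 3*(√(-3)*(-4 + 4) - 2) = -6 + 3*((I*√3)*0 - 2) = -6 + 3*(0 - 2) = -6 + 3*(-2) = -6 - 6 = -12)
A(p) = 2*p*(3 + p) (A(p) = (p + 3)*(p + p) = (3 + p)*(2*p) = 2*p*(3 + p))
P(7, -1)*A(g) = 7*(2*(-12)*(3 - 12)) = 7*(2*(-12)*(-9)) = 7*216 = 1512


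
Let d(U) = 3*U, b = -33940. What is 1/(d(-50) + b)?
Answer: -1/34090 ≈ -2.9334e-5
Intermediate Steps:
1/(d(-50) + b) = 1/(3*(-50) - 33940) = 1/(-150 - 33940) = 1/(-34090) = -1/34090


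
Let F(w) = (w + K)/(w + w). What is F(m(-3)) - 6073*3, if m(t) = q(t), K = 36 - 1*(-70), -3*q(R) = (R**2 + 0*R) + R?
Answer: -18245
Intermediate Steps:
q(R) = -R/3 - R**2/3 (q(R) = -((R**2 + 0*R) + R)/3 = -((R**2 + 0) + R)/3 = -(R**2 + R)/3 = -(R + R**2)/3 = -R/3 - R**2/3)
K = 106 (K = 36 + 70 = 106)
m(t) = -t*(1 + t)/3
F(w) = (106 + w)/(2*w) (F(w) = (w + 106)/(w + w) = (106 + w)/((2*w)) = (106 + w)*(1/(2*w)) = (106 + w)/(2*w))
F(m(-3)) - 6073*3 = (106 - 1/3*(-3)*(1 - 3))/(2*((-1/3*(-3)*(1 - 3)))) - 6073*3 = (106 - 1/3*(-3)*(-2))/(2*((-1/3*(-3)*(-2)))) - 18219 = (1/2)*(106 - 2)/(-2) - 18219 = (1/2)*(-1/2)*104 - 18219 = -26 - 18219 = -18245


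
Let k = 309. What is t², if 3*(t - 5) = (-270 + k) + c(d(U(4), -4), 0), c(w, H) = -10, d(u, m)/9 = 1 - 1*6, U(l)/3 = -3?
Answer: 1936/9 ≈ 215.11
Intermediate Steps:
U(l) = -9 (U(l) = 3*(-3) = -9)
d(u, m) = -45 (d(u, m) = 9*(1 - 1*6) = 9*(1 - 6) = 9*(-5) = -45)
t = 44/3 (t = 5 + ((-270 + 309) - 10)/3 = 5 + (39 - 10)/3 = 5 + (⅓)*29 = 5 + 29/3 = 44/3 ≈ 14.667)
t² = (44/3)² = 1936/9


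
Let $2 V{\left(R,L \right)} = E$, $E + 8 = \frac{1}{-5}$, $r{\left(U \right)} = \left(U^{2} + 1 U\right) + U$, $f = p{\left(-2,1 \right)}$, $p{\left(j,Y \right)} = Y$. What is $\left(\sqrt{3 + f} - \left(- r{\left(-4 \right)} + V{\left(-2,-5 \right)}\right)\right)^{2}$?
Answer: $\frac{19881}{100} \approx 198.81$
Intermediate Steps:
$f = 1$
$r{\left(U \right)} = U^{2} + 2 U$ ($r{\left(U \right)} = \left(U^{2} + U\right) + U = \left(U + U^{2}\right) + U = U^{2} + 2 U$)
$E = - \frac{41}{5}$ ($E = -8 + \frac{1}{-5} = -8 - \frac{1}{5} = - \frac{41}{5} \approx -8.2$)
$V{\left(R,L \right)} = - \frac{41}{10}$ ($V{\left(R,L \right)} = \frac{1}{2} \left(- \frac{41}{5}\right) = - \frac{41}{10}$)
$\left(\sqrt{3 + f} - \left(- r{\left(-4 \right)} + V{\left(-2,-5 \right)}\right)\right)^{2} = \left(\sqrt{3 + 1} - \left(- \frac{41}{10} + 4 \left(2 - 4\right)\right)\right)^{2} = \left(\sqrt{4} + \left(\left(-4\right) \left(-2\right) + \frac{41}{10}\right)\right)^{2} = \left(2 + \left(8 + \frac{41}{10}\right)\right)^{2} = \left(2 + \frac{121}{10}\right)^{2} = \left(\frac{141}{10}\right)^{2} = \frac{19881}{100}$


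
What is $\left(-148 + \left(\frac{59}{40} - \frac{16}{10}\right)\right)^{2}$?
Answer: $\frac{1404225}{64} \approx 21941.0$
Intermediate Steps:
$\left(-148 + \left(\frac{59}{40} - \frac{16}{10}\right)\right)^{2} = \left(-148 + \left(59 \cdot \frac{1}{40} - \frac{8}{5}\right)\right)^{2} = \left(-148 + \left(\frac{59}{40} - \frac{8}{5}\right)\right)^{2} = \left(-148 - \frac{1}{8}\right)^{2} = \left(- \frac{1185}{8}\right)^{2} = \frac{1404225}{64}$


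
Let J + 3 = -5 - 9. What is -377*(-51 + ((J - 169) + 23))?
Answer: 80678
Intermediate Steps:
J = -17 (J = -3 + (-5 - 9) = -3 - 14 = -17)
-377*(-51 + ((J - 169) + 23)) = -377*(-51 + ((-17 - 169) + 23)) = -377*(-51 + (-186 + 23)) = -377*(-51 - 163) = -377*(-214) = 80678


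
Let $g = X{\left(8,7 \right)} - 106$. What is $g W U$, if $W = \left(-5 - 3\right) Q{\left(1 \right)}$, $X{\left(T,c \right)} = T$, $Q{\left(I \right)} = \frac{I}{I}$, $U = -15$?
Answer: $-11760$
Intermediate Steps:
$Q{\left(I \right)} = 1$
$W = -8$ ($W = \left(-5 - 3\right) 1 = \left(-8\right) 1 = -8$)
$g = -98$ ($g = 8 - 106 = -98$)
$g W U = \left(-98\right) \left(-8\right) \left(-15\right) = 784 \left(-15\right) = -11760$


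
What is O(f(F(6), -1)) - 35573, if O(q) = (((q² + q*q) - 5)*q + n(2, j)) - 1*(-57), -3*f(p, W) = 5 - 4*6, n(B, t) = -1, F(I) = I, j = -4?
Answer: -946096/27 ≈ -35041.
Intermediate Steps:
f(p, W) = 19/3 (f(p, W) = -(5 - 4*6)/3 = -(5 - 24)/3 = -⅓*(-19) = 19/3)
O(q) = 56 + q*(-5 + 2*q²) (O(q) = (((q² + q*q) - 5)*q - 1) - 1*(-57) = (((q² + q²) - 5)*q - 1) + 57 = ((2*q² - 5)*q - 1) + 57 = ((-5 + 2*q²)*q - 1) + 57 = (q*(-5 + 2*q²) - 1) + 57 = (-1 + q*(-5 + 2*q²)) + 57 = 56 + q*(-5 + 2*q²))
O(f(F(6), -1)) - 35573 = (56 - 5*19/3 + 2*(19/3)³) - 35573 = (56 - 95/3 + 2*(6859/27)) - 35573 = (56 - 95/3 + 13718/27) - 35573 = 14375/27 - 35573 = -946096/27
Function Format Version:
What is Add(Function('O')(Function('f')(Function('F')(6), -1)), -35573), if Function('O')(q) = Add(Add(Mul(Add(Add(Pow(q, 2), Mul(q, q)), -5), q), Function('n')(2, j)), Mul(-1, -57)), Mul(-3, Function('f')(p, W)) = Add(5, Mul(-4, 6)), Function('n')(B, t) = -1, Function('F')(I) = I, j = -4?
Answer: Rational(-946096, 27) ≈ -35041.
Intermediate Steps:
Function('f')(p, W) = Rational(19, 3) (Function('f')(p, W) = Mul(Rational(-1, 3), Add(5, Mul(-4, 6))) = Mul(Rational(-1, 3), Add(5, -24)) = Mul(Rational(-1, 3), -19) = Rational(19, 3))
Function('O')(q) = Add(56, Mul(q, Add(-5, Mul(2, Pow(q, 2))))) (Function('O')(q) = Add(Add(Mul(Add(Add(Pow(q, 2), Mul(q, q)), -5), q), -1), Mul(-1, -57)) = Add(Add(Mul(Add(Add(Pow(q, 2), Pow(q, 2)), -5), q), -1), 57) = Add(Add(Mul(Add(Mul(2, Pow(q, 2)), -5), q), -1), 57) = Add(Add(Mul(Add(-5, Mul(2, Pow(q, 2))), q), -1), 57) = Add(Add(Mul(q, Add(-5, Mul(2, Pow(q, 2)))), -1), 57) = Add(Add(-1, Mul(q, Add(-5, Mul(2, Pow(q, 2))))), 57) = Add(56, Mul(q, Add(-5, Mul(2, Pow(q, 2))))))
Add(Function('O')(Function('f')(Function('F')(6), -1)), -35573) = Add(Add(56, Mul(-5, Rational(19, 3)), Mul(2, Pow(Rational(19, 3), 3))), -35573) = Add(Add(56, Rational(-95, 3), Mul(2, Rational(6859, 27))), -35573) = Add(Add(56, Rational(-95, 3), Rational(13718, 27)), -35573) = Add(Rational(14375, 27), -35573) = Rational(-946096, 27)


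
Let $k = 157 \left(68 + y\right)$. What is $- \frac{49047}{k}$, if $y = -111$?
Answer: $\frac{49047}{6751} \approx 7.2651$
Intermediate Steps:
$k = -6751$ ($k = 157 \left(68 - 111\right) = 157 \left(-43\right) = -6751$)
$- \frac{49047}{k} = - \frac{49047}{-6751} = \left(-49047\right) \left(- \frac{1}{6751}\right) = \frac{49047}{6751}$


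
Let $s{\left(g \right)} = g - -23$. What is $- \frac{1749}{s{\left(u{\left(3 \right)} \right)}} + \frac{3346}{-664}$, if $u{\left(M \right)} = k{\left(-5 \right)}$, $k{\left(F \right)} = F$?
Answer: $- \frac{101797}{996} \approx -102.21$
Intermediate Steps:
$u{\left(M \right)} = -5$
$s{\left(g \right)} = 23 + g$ ($s{\left(g \right)} = g + 23 = 23 + g$)
$- \frac{1749}{s{\left(u{\left(3 \right)} \right)}} + \frac{3346}{-664} = - \frac{1749}{23 - 5} + \frac{3346}{-664} = - \frac{1749}{18} + 3346 \left(- \frac{1}{664}\right) = \left(-1749\right) \frac{1}{18} - \frac{1673}{332} = - \frac{583}{6} - \frac{1673}{332} = - \frac{101797}{996}$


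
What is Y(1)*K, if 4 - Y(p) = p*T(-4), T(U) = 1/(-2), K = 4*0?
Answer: 0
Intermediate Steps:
K = 0
T(U) = -½
Y(p) = 4 + p/2 (Y(p) = 4 - p*(-1)/2 = 4 - (-1)*p/2 = 4 + p/2)
Y(1)*K = (4 + (½)*1)*0 = (4 + ½)*0 = (9/2)*0 = 0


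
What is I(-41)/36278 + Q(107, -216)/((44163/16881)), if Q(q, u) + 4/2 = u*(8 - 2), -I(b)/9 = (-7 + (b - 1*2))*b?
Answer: -132620263819/267024219 ≈ -496.66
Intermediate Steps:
I(b) = -9*b*(-9 + b) (I(b) = -9*(-7 + (b - 1*2))*b = -9*(-7 + (b - 2))*b = -9*(-7 + (-2 + b))*b = -9*(-9 + b)*b = -9*b*(-9 + b))
Q(q, u) = -2 + 6*u (Q(q, u) = -2 + u*(8 - 2) = -2 + u*6 = -2 + 6*u)
I(-41)/36278 + Q(107, -216)/((44163/16881)) = (9*(-41)*(9 - 1*(-41)))/36278 + (-2 + 6*(-216))/((44163/16881)) = (9*(-41)*(9 + 41))*(1/36278) + (-2 - 1296)/((44163*(1/16881))) = (9*(-41)*50)*(1/36278) - 1298/14721/5627 = -18450*1/36278 - 1298*5627/14721 = -9225/18139 - 7303846/14721 = -132620263819/267024219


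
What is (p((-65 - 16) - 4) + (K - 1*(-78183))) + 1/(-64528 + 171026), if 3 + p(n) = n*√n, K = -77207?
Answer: 103622555/106498 - 85*I*√85 ≈ 973.0 - 783.66*I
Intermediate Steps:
p(n) = -3 + n^(3/2) (p(n) = -3 + n*√n = -3 + n^(3/2))
(p((-65 - 16) - 4) + (K - 1*(-78183))) + 1/(-64528 + 171026) = ((-3 + ((-65 - 16) - 4)^(3/2)) + (-77207 - 1*(-78183))) + 1/(-64528 + 171026) = ((-3 + (-81 - 4)^(3/2)) + (-77207 + 78183)) + 1/106498 = ((-3 + (-85)^(3/2)) + 976) + 1/106498 = ((-3 - 85*I*√85) + 976) + 1/106498 = (973 - 85*I*√85) + 1/106498 = 103622555/106498 - 85*I*√85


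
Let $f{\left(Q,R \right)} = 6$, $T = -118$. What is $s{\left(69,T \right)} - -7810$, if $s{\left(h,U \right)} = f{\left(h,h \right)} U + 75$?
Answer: $7177$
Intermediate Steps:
$s{\left(h,U \right)} = 75 + 6 U$ ($s{\left(h,U \right)} = 6 U + 75 = 75 + 6 U$)
$s{\left(69,T \right)} - -7810 = \left(75 + 6 \left(-118\right)\right) - -7810 = \left(75 - 708\right) + 7810 = -633 + 7810 = 7177$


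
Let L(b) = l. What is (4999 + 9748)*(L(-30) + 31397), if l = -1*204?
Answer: 460003171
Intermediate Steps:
l = -204
L(b) = -204
(4999 + 9748)*(L(-30) + 31397) = (4999 + 9748)*(-204 + 31397) = 14747*31193 = 460003171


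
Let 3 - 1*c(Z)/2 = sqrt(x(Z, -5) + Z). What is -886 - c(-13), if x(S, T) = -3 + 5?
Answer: -892 + 2*I*sqrt(11) ≈ -892.0 + 6.6332*I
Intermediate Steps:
x(S, T) = 2
c(Z) = 6 - 2*sqrt(2 + Z)
-886 - c(-13) = -886 - (6 - 2*sqrt(2 - 13)) = -886 - (6 - 2*I*sqrt(11)) = -886 + (-6 + 2*I*sqrt(11)) = -892 + 2*I*sqrt(11)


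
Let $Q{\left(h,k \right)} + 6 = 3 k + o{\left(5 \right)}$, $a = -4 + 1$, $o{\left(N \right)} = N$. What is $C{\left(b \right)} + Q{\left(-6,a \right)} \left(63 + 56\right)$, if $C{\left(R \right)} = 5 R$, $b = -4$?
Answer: $-1210$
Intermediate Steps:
$a = -3$
$Q{\left(h,k \right)} = -1 + 3 k$ ($Q{\left(h,k \right)} = -6 + \left(3 k + 5\right) = -6 + \left(5 + 3 k\right) = -1 + 3 k$)
$C{\left(b \right)} + Q{\left(-6,a \right)} \left(63 + 56\right) = 5 \left(-4\right) + \left(-1 + 3 \left(-3\right)\right) \left(63 + 56\right) = -20 + \left(-1 - 9\right) 119 = -20 - 1190 = -1210$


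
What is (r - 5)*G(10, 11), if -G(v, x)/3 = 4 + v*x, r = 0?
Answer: 1710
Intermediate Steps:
G(v, x) = -12 - 3*v*x (G(v, x) = -3*(4 + v*x) = -12 - 3*v*x)
(r - 5)*G(10, 11) = (0 - 5)*(-12 - 3*10*11) = -5*(-12 - 330) = -5*(-342) = 1710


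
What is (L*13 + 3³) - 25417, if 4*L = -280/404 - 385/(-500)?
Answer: -1025745899/40400 ≈ -25390.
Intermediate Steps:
L = 777/40400 (L = (-280/404 - 385/(-500))/4 = (-280*1/404 - 385*(-1/500))/4 = (-70/101 + 77/100)/4 = (¼)*(777/10100) = 777/40400 ≈ 0.019233)
(L*13 + 3³) - 25417 = ((777/40400)*13 + 3³) - 25417 = (10101/40400 + 27) - 25417 = 1100901/40400 - 25417 = -1025745899/40400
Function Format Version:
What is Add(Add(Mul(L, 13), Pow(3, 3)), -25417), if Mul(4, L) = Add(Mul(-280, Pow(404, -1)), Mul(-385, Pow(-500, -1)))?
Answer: Rational(-1025745899, 40400) ≈ -25390.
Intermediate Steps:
L = Rational(777, 40400) (L = Mul(Rational(1, 4), Add(Mul(-280, Pow(404, -1)), Mul(-385, Pow(-500, -1)))) = Mul(Rational(1, 4), Add(Mul(-280, Rational(1, 404)), Mul(-385, Rational(-1, 500)))) = Mul(Rational(1, 4), Add(Rational(-70, 101), Rational(77, 100))) = Mul(Rational(1, 4), Rational(777, 10100)) = Rational(777, 40400) ≈ 0.019233)
Add(Add(Mul(L, 13), Pow(3, 3)), -25417) = Add(Add(Mul(Rational(777, 40400), 13), Pow(3, 3)), -25417) = Add(Add(Rational(10101, 40400), 27), -25417) = Add(Rational(1100901, 40400), -25417) = Rational(-1025745899, 40400)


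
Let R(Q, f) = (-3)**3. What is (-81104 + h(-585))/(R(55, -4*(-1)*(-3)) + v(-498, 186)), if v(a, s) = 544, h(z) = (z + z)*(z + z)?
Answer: 1287796/517 ≈ 2490.9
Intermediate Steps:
h(z) = 4*z**2 (h(z) = (2*z)*(2*z) = 4*z**2)
R(Q, f) = -27
(-81104 + h(-585))/(R(55, -4*(-1)*(-3)) + v(-498, 186)) = (-81104 + 4*(-585)**2)/(-27 + 544) = (-81104 + 4*342225)/517 = (-81104 + 1368900)*(1/517) = 1287796*(1/517) = 1287796/517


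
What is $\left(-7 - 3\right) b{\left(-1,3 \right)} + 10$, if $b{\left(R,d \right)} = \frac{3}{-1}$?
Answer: $40$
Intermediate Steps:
$b{\left(R,d \right)} = -3$ ($b{\left(R,d \right)} = 3 \left(-1\right) = -3$)
$\left(-7 - 3\right) b{\left(-1,3 \right)} + 10 = \left(-7 - 3\right) \left(-3\right) + 10 = \left(-10\right) \left(-3\right) + 10 = 30 + 10 = 40$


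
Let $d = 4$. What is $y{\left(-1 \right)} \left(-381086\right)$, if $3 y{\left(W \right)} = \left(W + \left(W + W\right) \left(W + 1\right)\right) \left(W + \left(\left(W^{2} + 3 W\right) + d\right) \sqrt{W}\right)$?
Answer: $- \frac{381086}{3} + \frac{762172 i}{3} \approx -1.2703 \cdot 10^{5} + 2.5406 \cdot 10^{5} i$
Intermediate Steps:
$y{\left(W \right)} = \frac{\left(W + \sqrt{W} \left(4 + W^{2} + 3 W\right)\right) \left(W + 2 W \left(1 + W\right)\right)}{3}$ ($y{\left(W \right)} = \frac{\left(W + \left(W + W\right) \left(W + 1\right)\right) \left(W + \left(\left(W^{2} + 3 W\right) + 4\right) \sqrt{W}\right)}{3} = \frac{\left(W + 2 W \left(1 + W\right)\right) \left(W + \left(4 + W^{2} + 3 W\right) \sqrt{W}\right)}{3} = \frac{\left(W + 2 W \left(1 + W\right)\right) \left(W + \sqrt{W} \left(4 + W^{2} + 3 W\right)\right)}{3} = \frac{\left(W + \sqrt{W} \left(4 + W^{2} + 3 W\right)\right) \left(W + 2 W \left(1 + W\right)\right)}{3}$)
$y{\left(-1 \right)} \left(-381086\right) = \left(\left(-1\right)^{2} + 3 \left(-1\right)^{\frac{7}{2}} + 4 \left(-1\right)^{\frac{3}{2}} + \frac{2 \left(-1\right)^{3}}{3} + \frac{2 \left(-1\right)^{\frac{9}{2}}}{3} + \frac{17 \left(-1\right)^{\frac{5}{2}}}{3}\right) \left(-381086\right) = \left(1 + 3 \left(- i\right) + 4 \left(- i\right) + \frac{2}{3} \left(-1\right) + \frac{2 i}{3} + \frac{17 i}{3}\right) \left(-381086\right) = \left(1 - 3 i - 4 i - \frac{2}{3} + \frac{2 i}{3} + \frac{17 i}{3}\right) \left(-381086\right) = \left(\frac{1}{3} - \frac{2 i}{3}\right) \left(-381086\right) = - \frac{381086}{3} + \frac{762172 i}{3}$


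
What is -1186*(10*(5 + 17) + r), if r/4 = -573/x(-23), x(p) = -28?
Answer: -2506018/7 ≈ -3.5800e+5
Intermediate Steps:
r = 573/7 (r = 4*(-573/(-28)) = 4*(-573*(-1/28)) = 4*(573/28) = 573/7 ≈ 81.857)
-1186*(10*(5 + 17) + r) = -1186*(10*(5 + 17) + 573/7) = -1186*(10*22 + 573/7) = -1186*(220 + 573/7) = -1186*2113/7 = -2506018/7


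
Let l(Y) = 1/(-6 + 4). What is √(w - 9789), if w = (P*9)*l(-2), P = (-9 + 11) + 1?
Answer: I*√39210/2 ≈ 99.008*I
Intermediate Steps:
l(Y) = -½ (l(Y) = 1/(-2) = -½)
P = 3 (P = 2 + 1 = 3)
w = -27/2 (w = (3*9)*(-½) = 27*(-½) = -27/2 ≈ -13.500)
√(w - 9789) = √(-27/2 - 9789) = √(-19605/2) = I*√39210/2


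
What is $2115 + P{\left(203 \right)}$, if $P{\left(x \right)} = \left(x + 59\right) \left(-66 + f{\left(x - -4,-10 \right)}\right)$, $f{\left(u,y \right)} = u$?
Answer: $39057$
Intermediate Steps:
$P{\left(x \right)} = \left(-62 + x\right) \left(59 + x\right)$ ($P{\left(x \right)} = \left(x + 59\right) \left(-66 + \left(x - -4\right)\right) = \left(59 + x\right) \left(-66 + \left(x + 4\right)\right) = \left(59 + x\right) \left(-66 + \left(4 + x\right)\right) = \left(59 + x\right) \left(-62 + x\right) = \left(-62 + x\right) \left(59 + x\right)$)
$2115 + P{\left(203 \right)} = 2115 - \left(4267 - 41209\right) = 2115 - -36942 = 2115 + 36942 = 39057$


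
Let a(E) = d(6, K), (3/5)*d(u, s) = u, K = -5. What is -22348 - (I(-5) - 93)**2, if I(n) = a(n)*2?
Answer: -27677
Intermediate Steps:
d(u, s) = 5*u/3
a(E) = 10 (a(E) = (5/3)*6 = 10)
I(n) = 20 (I(n) = 10*2 = 20)
-22348 - (I(-5) - 93)**2 = -22348 - (20 - 93)**2 = -22348 - 1*(-73)**2 = -22348 - 1*5329 = -22348 - 5329 = -27677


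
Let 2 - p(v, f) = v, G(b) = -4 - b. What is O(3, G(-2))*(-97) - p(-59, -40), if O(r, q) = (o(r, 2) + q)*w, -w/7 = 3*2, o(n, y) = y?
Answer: -61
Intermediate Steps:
w = -42 (w = -21*2 = -7*6 = -42)
O(r, q) = -84 - 42*q (O(r, q) = (2 + q)*(-42) = -84 - 42*q)
p(v, f) = 2 - v
O(3, G(-2))*(-97) - p(-59, -40) = (-84 - 42*(-4 - 1*(-2)))*(-97) - (2 - 1*(-59)) = (-84 - 42*(-4 + 2))*(-97) - (2 + 59) = (-84 - 42*(-2))*(-97) - 1*61 = (-84 + 84)*(-97) - 61 = 0*(-97) - 61 = 0 - 61 = -61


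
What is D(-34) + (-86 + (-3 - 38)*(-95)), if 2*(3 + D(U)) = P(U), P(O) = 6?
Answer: 3809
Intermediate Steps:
D(U) = 0 (D(U) = -3 + (1/2)*6 = -3 + 3 = 0)
D(-34) + (-86 + (-3 - 38)*(-95)) = 0 + (-86 + (-3 - 38)*(-95)) = 0 + (-86 - 41*(-95)) = 0 + (-86 + 3895) = 0 + 3809 = 3809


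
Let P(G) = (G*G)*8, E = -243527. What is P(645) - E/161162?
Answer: 536379611927/161162 ≈ 3.3282e+6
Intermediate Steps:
P(G) = 8*G² (P(G) = G²*8 = 8*G²)
P(645) - E/161162 = 8*645² - (-243527)/161162 = 8*416025 - (-243527)/161162 = 3328200 - 1*(-243527/161162) = 3328200 + 243527/161162 = 536379611927/161162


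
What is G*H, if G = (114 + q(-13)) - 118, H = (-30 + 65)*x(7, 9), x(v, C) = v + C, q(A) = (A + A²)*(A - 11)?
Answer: -2098880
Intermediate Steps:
q(A) = (-11 + A)*(A + A²) (q(A) = (A + A²)*(-11 + A) = (-11 + A)*(A + A²))
x(v, C) = C + v
H = 560 (H = (-30 + 65)*(9 + 7) = 35*16 = 560)
G = -3748 (G = (114 - 13*(-11 + (-13)² - 10*(-13))) - 118 = (114 - 13*(-11 + 169 + 130)) - 118 = (114 - 13*288) - 118 = (114 - 3744) - 118 = -3630 - 118 = -3748)
G*H = -3748*560 = -2098880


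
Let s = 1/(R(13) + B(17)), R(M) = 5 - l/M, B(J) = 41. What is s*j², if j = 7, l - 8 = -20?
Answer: 637/610 ≈ 1.0443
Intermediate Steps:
l = -12 (l = 8 - 20 = -12)
R(M) = 5 + 12/M (R(M) = 5 - (-12)/M = 5 + 12/M)
s = 13/610 (s = 1/((5 + 12/13) + 41) = 1/(77/13 + 41) = 1/(610/13) = 13/610 ≈ 0.021311)
s*j² = (13/610)*7² = (13/610)*49 = 637/610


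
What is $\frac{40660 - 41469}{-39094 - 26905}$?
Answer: $\frac{809}{65999} \approx 0.012258$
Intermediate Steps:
$\frac{40660 - 41469}{-39094 - 26905} = - \frac{809}{-39094 - 26905} = - \frac{809}{-65999} = \left(-809\right) \left(- \frac{1}{65999}\right) = \frac{809}{65999}$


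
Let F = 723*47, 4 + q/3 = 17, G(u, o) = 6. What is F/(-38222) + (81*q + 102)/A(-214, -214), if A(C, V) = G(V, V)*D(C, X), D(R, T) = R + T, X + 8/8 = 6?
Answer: -13937843/3994199 ≈ -3.4895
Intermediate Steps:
X = 5 (X = -1 + 6 = 5)
q = 39 (q = -12 + 3*17 = -12 + 51 = 39)
A(C, V) = 30 + 6*C (A(C, V) = 6*(C + 5) = 6*(5 + C) = 30 + 6*C)
F = 33981
F/(-38222) + (81*q + 102)/A(-214, -214) = 33981/(-38222) + (81*39 + 102)/(30 + 6*(-214)) = 33981*(-1/38222) + (3159 + 102)/(30 - 1284) = -33981/38222 + 3261/(-1254) = -33981/38222 + 3261*(-1/1254) = -33981/38222 - 1087/418 = -13937843/3994199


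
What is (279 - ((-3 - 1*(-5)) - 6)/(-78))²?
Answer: 118352641/1521 ≈ 77812.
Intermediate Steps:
(279 - ((-3 - 1*(-5)) - 6)/(-78))² = (279 - ((-3 + 5) - 6)*(-1/78))² = (279 - (2 - 6)*(-1/78))² = (279 - 1*(-4)*(-1/78))² = (279 + 4*(-1/78))² = (279 - 2/39)² = (10879/39)² = 118352641/1521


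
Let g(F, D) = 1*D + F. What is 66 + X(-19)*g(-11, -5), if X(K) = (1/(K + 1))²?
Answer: 5342/81 ≈ 65.951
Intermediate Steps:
g(F, D) = D + F
X(K) = (1 + K)⁻² (X(K) = (1/(1 + K))² = (1 + K)⁻²)
66 + X(-19)*g(-11, -5) = 66 + (-5 - 11)/(1 - 19)² = 66 - 16/(-18)² = 66 + (1/324)*(-16) = 66 - 4/81 = 5342/81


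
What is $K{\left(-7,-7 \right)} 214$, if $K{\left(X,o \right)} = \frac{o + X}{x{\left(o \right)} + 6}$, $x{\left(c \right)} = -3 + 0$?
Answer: $- \frac{2996}{3} \approx -998.67$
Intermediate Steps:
$x{\left(c \right)} = -3$
$K{\left(X,o \right)} = \frac{X}{3} + \frac{o}{3}$ ($K{\left(X,o \right)} = \frac{o + X}{-3 + 6} = \frac{X + o}{3} = \left(X + o\right) \frac{1}{3} = \frac{X}{3} + \frac{o}{3}$)
$K{\left(-7,-7 \right)} 214 = \left(\frac{1}{3} \left(-7\right) + \frac{1}{3} \left(-7\right)\right) 214 = \left(- \frac{7}{3} - \frac{7}{3}\right) 214 = \left(- \frac{14}{3}\right) 214 = - \frac{2996}{3}$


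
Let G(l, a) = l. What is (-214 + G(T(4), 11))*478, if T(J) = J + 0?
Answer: -100380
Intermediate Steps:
T(J) = J
(-214 + G(T(4), 11))*478 = (-214 + 4)*478 = -210*478 = -100380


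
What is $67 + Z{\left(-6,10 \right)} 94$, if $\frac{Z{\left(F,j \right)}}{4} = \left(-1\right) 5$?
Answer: $-1813$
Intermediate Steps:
$Z{\left(F,j \right)} = -20$ ($Z{\left(F,j \right)} = 4 \left(\left(-1\right) 5\right) = 4 \left(-5\right) = -20$)
$67 + Z{\left(-6,10 \right)} 94 = 67 - 1880 = -1813$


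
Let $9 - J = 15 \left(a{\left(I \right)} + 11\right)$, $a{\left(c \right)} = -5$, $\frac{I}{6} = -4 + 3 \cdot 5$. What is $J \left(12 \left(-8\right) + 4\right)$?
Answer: $7452$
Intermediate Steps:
$I = 66$ ($I = 6 \left(-4 + 3 \cdot 5\right) = 6 \left(-4 + 15\right) = 6 \cdot 11 = 66$)
$J = -81$ ($J = 9 - 15 \left(-5 + 11\right) = 9 - 15 \cdot 6 = 9 - 90 = -81$)
$J \left(12 \left(-8\right) + 4\right) = - 81 \left(12 \left(-8\right) + 4\right) = - 81 \left(-96 + 4\right) = \left(-81\right) \left(-92\right) = 7452$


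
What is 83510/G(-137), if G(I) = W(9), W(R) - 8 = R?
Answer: 83510/17 ≈ 4912.4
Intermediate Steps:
W(R) = 8 + R
G(I) = 17 (G(I) = 8 + 9 = 17)
83510/G(-137) = 83510/17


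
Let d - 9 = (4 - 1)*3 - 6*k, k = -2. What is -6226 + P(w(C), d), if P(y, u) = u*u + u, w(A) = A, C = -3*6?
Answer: -5296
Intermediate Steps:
C = -18
d = 30 (d = 9 + ((4 - 1)*3 - 6*(-2)) = 9 + (3*3 + 12) = 9 + (9 + 12) = 9 + 21 = 30)
P(y, u) = u + u² (P(y, u) = u² + u = u + u²)
-6226 + P(w(C), d) = -6226 + 30*(1 + 30) = -6226 + 30*31 = -6226 + 930 = -5296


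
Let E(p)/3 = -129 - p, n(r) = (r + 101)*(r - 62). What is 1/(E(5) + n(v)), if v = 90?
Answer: 1/4946 ≈ 0.00020218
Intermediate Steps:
n(r) = (-62 + r)*(101 + r) (n(r) = (101 + r)*(-62 + r) = (-62 + r)*(101 + r))
E(p) = -387 - 3*p (E(p) = 3*(-129 - p) = -387 - 3*p)
1/(E(5) + n(v)) = 1/((-387 - 3*5) + (-6262 + 90² + 39*90)) = 1/((-387 - 15) + (-6262 + 8100 + 3510)) = 1/(-402 + 5348) = 1/4946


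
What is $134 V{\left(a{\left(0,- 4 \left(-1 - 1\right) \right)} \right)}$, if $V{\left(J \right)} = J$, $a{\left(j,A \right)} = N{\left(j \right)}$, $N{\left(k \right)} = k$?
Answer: $0$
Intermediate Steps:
$a{\left(j,A \right)} = j$
$134 V{\left(a{\left(0,- 4 \left(-1 - 1\right) \right)} \right)} = 134 \cdot 0 = 0$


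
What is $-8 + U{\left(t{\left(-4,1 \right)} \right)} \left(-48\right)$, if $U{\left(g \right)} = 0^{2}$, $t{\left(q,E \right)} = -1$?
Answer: $-8$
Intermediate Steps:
$U{\left(g \right)} = 0$
$-8 + U{\left(t{\left(-4,1 \right)} \right)} \left(-48\right) = -8 + 0 \left(-48\right) = -8 + 0 = -8$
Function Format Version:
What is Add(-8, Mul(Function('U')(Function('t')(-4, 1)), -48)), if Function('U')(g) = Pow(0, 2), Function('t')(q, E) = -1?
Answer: -8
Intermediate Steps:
Function('U')(g) = 0
Add(-8, Mul(Function('U')(Function('t')(-4, 1)), -48)) = Add(-8, Mul(0, -48)) = Add(-8, 0) = -8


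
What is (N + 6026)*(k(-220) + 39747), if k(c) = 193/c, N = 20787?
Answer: 234456813511/220 ≈ 1.0657e+9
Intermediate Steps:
(N + 6026)*(k(-220) + 39747) = (20787 + 6026)*(193/(-220) + 39747) = 26813*(193*(-1/220) + 39747) = 26813*(-193/220 + 39747) = 26813*(8744147/220) = 234456813511/220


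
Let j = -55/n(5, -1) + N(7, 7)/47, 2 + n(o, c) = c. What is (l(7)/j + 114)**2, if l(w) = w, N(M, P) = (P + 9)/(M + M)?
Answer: 4295152625625/328298161 ≈ 13083.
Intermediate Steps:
n(o, c) = -2 + c
N(M, P) = (9 + P)/(2*M) (N(M, P) = (9 + P)/((2*M)) = (9 + P)*(1/(2*M)) = (9 + P)/(2*M))
j = 18119/987 (j = -55/(-2 - 1) + ((1/2)*(9 + 7)/7)/47 = -55/(-3) + ((1/2)*(1/7)*16)*(1/47) = -55*(-1/3) + (8/7)*(1/47) = 55/3 + 8/329 = 18119/987 ≈ 18.358)
(l(7)/j + 114)**2 = (7/(18119/987) + 114)**2 = (7*(987/18119) + 114)**2 = (6909/18119 + 114)**2 = (2072475/18119)**2 = 4295152625625/328298161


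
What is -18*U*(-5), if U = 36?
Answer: 3240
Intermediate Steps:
-18*U*(-5) = -18*36*(-5) = -648*(-5) = 3240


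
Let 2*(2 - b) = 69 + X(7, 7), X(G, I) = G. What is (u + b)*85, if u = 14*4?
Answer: 1700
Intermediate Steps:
u = 56
b = -36 (b = 2 - (69 + 7)/2 = 2 - ½*76 = 2 - 38 = -36)
(u + b)*85 = (56 - 36)*85 = 20*85 = 1700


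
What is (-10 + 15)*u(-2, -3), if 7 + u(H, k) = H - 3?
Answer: -60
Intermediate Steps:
u(H, k) = -10 + H (u(H, k) = -7 + (H - 3) = -7 + (-3 + H) = -10 + H)
(-10 + 15)*u(-2, -3) = (-10 + 15)*(-10 - 2) = 5*(-12) = -60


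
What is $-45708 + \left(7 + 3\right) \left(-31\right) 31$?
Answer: $-55318$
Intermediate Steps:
$-45708 + \left(7 + 3\right) \left(-31\right) 31 = -45708 + 10 \left(-31\right) 31 = -45708 - 9610 = -55318$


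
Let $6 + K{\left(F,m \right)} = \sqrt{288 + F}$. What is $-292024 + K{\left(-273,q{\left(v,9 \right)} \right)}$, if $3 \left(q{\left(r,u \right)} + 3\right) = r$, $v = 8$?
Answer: $-292030 + \sqrt{15} \approx -2.9203 \cdot 10^{5}$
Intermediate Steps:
$q{\left(r,u \right)} = -3 + \frac{r}{3}$
$K{\left(F,m \right)} = -6 + \sqrt{288 + F}$
$-292024 + K{\left(-273,q{\left(v,9 \right)} \right)} = -292024 - \left(6 - \sqrt{288 - 273}\right) = -292024 - \left(6 - \sqrt{15}\right) = -292030 + \sqrt{15}$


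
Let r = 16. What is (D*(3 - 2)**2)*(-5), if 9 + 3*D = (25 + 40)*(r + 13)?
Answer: -9380/3 ≈ -3126.7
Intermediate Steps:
D = 1876/3 (D = -3 + ((25 + 40)*(16 + 13))/3 = -3 + (65*29)/3 = -3 + (1/3)*1885 = -3 + 1885/3 = 1876/3 ≈ 625.33)
(D*(3 - 2)**2)*(-5) = (1876*(3 - 2)**2/3)*(-5) = ((1876/3)*1**2)*(-5) = ((1876/3)*1)*(-5) = (1876/3)*(-5) = -9380/3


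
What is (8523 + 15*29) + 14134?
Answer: 23092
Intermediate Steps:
(8523 + 15*29) + 14134 = (8523 + 435) + 14134 = 8958 + 14134 = 23092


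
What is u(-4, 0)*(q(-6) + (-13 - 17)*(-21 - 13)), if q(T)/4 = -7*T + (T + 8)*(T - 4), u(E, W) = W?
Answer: 0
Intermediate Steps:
q(T) = -28*T + 4*(-4 + T)*(8 + T) (q(T) = 4*(-7*T + (T + 8)*(T - 4)) = 4*(-7*T + (8 + T)*(-4 + T)) = 4*(-7*T + (-4 + T)*(8 + T)) = -28*T + 4*(-4 + T)*(8 + T))
u(-4, 0)*(q(-6) + (-13 - 17)*(-21 - 13)) = 0*((-128 - 12*(-6) + 4*(-6)²) + (-13 - 17)*(-21 - 13)) = 0*((-128 + 72 + 4*36) - 30*(-34)) = 0*((-128 + 72 + 144) + 1020) = 0*(88 + 1020) = 0*1108 = 0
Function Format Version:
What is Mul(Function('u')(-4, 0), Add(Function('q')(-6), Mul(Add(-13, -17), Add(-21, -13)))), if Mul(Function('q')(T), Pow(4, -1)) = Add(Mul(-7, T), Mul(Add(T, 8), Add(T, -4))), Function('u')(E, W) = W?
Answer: 0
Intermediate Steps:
Function('q')(T) = Add(Mul(-28, T), Mul(4, Add(-4, T), Add(8, T))) (Function('q')(T) = Mul(4, Add(Mul(-7, T), Mul(Add(T, 8), Add(T, -4)))) = Mul(4, Add(Mul(-7, T), Mul(Add(8, T), Add(-4, T)))) = Mul(4, Add(Mul(-7, T), Mul(Add(-4, T), Add(8, T)))) = Add(Mul(-28, T), Mul(4, Add(-4, T), Add(8, T))))
Mul(Function('u')(-4, 0), Add(Function('q')(-6), Mul(Add(-13, -17), Add(-21, -13)))) = Mul(0, Add(Add(-128, Mul(-12, -6), Mul(4, Pow(-6, 2))), Mul(Add(-13, -17), Add(-21, -13)))) = Mul(0, Add(Add(-128, 72, Mul(4, 36)), Mul(-30, -34))) = Mul(0, Add(Add(-128, 72, 144), 1020)) = Mul(0, Add(88, 1020)) = Mul(0, 1108) = 0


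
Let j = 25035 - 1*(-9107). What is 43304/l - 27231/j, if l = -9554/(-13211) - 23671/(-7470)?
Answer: 145895579586922569/13113462880462 ≈ 11126.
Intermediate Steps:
j = 34142 (j = 25035 + 9107 = 34142)
l = 384085961/98686170 (l = -9554*(-1/13211) - 23671*(-1/7470) = 9554/13211 + 23671/7470 = 384085961/98686170 ≈ 3.8920)
43304/l - 27231/j = 43304/(384085961/98686170) - 27231/34142 = 43304*(98686170/384085961) - 27231*1/34142 = 4273505905680/384085961 - 27231/34142 = 145895579586922569/13113462880462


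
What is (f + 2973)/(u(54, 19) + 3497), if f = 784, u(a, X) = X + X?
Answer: 3757/3535 ≈ 1.0628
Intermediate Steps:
u(a, X) = 2*X
(f + 2973)/(u(54, 19) + 3497) = (784 + 2973)/(2*19 + 3497) = 3757/(38 + 3497) = 3757/3535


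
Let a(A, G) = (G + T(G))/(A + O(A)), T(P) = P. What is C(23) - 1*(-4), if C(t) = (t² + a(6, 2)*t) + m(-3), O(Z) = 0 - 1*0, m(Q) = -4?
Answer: 1633/3 ≈ 544.33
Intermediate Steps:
O(Z) = 0 (O(Z) = 0 + 0 = 0)
a(A, G) = 2*G/A (a(A, G) = (G + G)/(A + 0) = (2*G)/A = 2*G/A)
C(t) = -4 + t² + 2*t/3 (C(t) = (t² + (2*2/6)*t) - 4 = (t² + (2*2*(⅙))*t) - 4 = (t² + 2*t/3) - 4 = -4 + t² + 2*t/3)
C(23) - 1*(-4) = (-4 + 23² + (⅔)*23) - 1*(-4) = (-4 + 529 + 46/3) + 4 = 1621/3 + 4 = 1633/3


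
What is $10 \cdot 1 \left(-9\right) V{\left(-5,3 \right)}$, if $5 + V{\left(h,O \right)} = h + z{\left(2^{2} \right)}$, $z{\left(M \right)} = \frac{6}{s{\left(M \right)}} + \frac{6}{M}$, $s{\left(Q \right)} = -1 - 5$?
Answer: $855$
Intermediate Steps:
$s{\left(Q \right)} = -6$
$z{\left(M \right)} = -1 + \frac{6}{M}$ ($z{\left(M \right)} = \frac{6}{-6} + \frac{6}{M} = 6 \left(- \frac{1}{6}\right) + \frac{6}{M} = -1 + \frac{6}{M}$)
$V{\left(h,O \right)} = - \frac{9}{2} + h$ ($V{\left(h,O \right)} = -5 + \left(h + \frac{6 - 2^{2}}{2^{2}}\right) = -5 + \left(h + \frac{6 - 4}{4}\right) = -5 + \left(h + \frac{1}{4} \cdot 2\right) = -5 + \left(h + \frac{1}{2}\right) = -5 + \left(\frac{1}{2} + h\right) = - \frac{9}{2} + h$)
$10 \cdot 1 \left(-9\right) V{\left(-5,3 \right)} = 10 \cdot 1 \left(-9\right) \left(- \frac{9}{2} - 5\right) = 10 \left(-9\right) \left(- \frac{19}{2}\right) = \left(-90\right) \left(- \frac{19}{2}\right) = 855$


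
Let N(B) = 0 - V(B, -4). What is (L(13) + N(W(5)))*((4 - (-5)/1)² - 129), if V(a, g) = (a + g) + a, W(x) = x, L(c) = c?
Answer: -336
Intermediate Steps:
V(a, g) = g + 2*a
N(B) = 4 - 2*B (N(B) = 0 - (-4 + 2*B) = 0 + (4 - 2*B) = 4 - 2*B)
(L(13) + N(W(5)))*((4 - (-5)/1)² - 129) = (13 + (4 - 2*5))*((4 - (-5)/1)² - 129) = (13 + (4 - 10))*((4 - (-5))² - 129) = (13 - 6)*((4 - 1*(-5))² - 129) = 7*((4 + 5)² - 129) = 7*(9² - 129) = 7*(81 - 129) = 7*(-48) = -336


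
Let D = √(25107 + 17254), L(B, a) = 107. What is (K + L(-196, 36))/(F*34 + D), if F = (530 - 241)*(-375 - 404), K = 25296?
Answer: -194446094962/58590665995755 - 25403*√42361/58590665995755 ≈ -0.0033188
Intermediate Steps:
F = -225131 (F = 289*(-779) = -225131)
D = √42361 ≈ 205.82
(K + L(-196, 36))/(F*34 + D) = (25296 + 107)/(-225131*34 + √42361) = 25403/(-7654454 + √42361)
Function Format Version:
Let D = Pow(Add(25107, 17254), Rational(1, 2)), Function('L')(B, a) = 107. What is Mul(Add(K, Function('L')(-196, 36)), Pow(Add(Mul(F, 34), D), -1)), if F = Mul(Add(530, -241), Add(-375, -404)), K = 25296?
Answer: Add(Rational(-194446094962, 58590665995755), Mul(Rational(-25403, 58590665995755), Pow(42361, Rational(1, 2)))) ≈ -0.0033188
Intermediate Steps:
F = -225131 (F = Mul(289, -779) = -225131)
D = Pow(42361, Rational(1, 2)) ≈ 205.82
Mul(Add(K, Function('L')(-196, 36)), Pow(Add(Mul(F, 34), D), -1)) = Mul(Add(25296, 107), Pow(Add(Mul(-225131, 34), Pow(42361, Rational(1, 2))), -1)) = Mul(25403, Pow(Add(-7654454, Pow(42361, Rational(1, 2))), -1))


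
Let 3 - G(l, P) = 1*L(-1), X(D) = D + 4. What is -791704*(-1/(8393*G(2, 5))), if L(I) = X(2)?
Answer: -791704/25179 ≈ -31.443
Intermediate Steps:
X(D) = 4 + D
L(I) = 6 (L(I) = 4 + 2 = 6)
G(l, P) = -3 (G(l, P) = 3 - 6 = -3)
-791704*(-1/(8393*G(2, 5))) = -791704/((-3*(-8393))) = -791704/25179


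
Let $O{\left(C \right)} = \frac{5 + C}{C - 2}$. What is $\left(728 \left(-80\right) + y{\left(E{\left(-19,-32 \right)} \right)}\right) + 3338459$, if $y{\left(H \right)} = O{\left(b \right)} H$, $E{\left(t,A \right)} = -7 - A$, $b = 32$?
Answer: $\frac{19681499}{6} \approx 3.2802 \cdot 10^{6}$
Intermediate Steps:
$O{\left(C \right)} = \frac{5 + C}{-2 + C}$
$y{\left(H \right)} = \frac{37 H}{30}$ ($y{\left(H \right)} = \frac{5 + 32}{-2 + 32} H = \frac{1}{30} \cdot 37 H = \frac{37 H}{30}$)
$\left(728 \left(-80\right) + y{\left(E{\left(-19,-32 \right)} \right)}\right) + 3338459 = \left(728 \left(-80\right) + \frac{37 \left(-7 - -32\right)}{30}\right) + 3338459 = \left(-58240 + \frac{37 \left(-7 + 32\right)}{30}\right) + 3338459 = \left(-58240 + \frac{37}{30} \cdot 25\right) + 3338459 = \left(-58240 + \frac{185}{6}\right) + 3338459 = - \frac{349255}{6} + 3338459 = \frac{19681499}{6}$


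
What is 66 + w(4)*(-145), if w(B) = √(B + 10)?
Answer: 66 - 145*√14 ≈ -476.54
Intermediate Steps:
w(B) = √(10 + B)
66 + w(4)*(-145) = 66 + √(10 + 4)*(-145) = 66 + √14*(-145) = 66 - 145*√14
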